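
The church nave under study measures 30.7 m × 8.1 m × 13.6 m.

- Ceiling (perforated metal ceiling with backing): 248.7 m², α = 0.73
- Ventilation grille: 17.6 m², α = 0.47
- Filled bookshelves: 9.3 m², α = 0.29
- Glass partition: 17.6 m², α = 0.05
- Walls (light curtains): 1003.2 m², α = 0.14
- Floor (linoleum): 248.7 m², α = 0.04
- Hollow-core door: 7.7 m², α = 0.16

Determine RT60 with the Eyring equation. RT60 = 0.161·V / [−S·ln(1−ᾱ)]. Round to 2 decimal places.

1.40 sec

S = Σ Sᵢ = 1552.8 m².
Absorption A = 248.7·0.73 + 17.6·0.47 + 9.3·0.29 + 17.6·0.05 + 1003.2·0.14 + 248.7·0.04 + 7.7·0.16 = 345.028 sabins.
ᾱ = 345.028 / 1552.8 = 0.2222.
Eyring denominator: −S ln(1−ᾱ) = 390.197.
V = 30.7 × 8.1 × 13.6 = 3381.912 m³.
RT60 = 0.161 × 3381.912 / 390.197 = 1.40 s.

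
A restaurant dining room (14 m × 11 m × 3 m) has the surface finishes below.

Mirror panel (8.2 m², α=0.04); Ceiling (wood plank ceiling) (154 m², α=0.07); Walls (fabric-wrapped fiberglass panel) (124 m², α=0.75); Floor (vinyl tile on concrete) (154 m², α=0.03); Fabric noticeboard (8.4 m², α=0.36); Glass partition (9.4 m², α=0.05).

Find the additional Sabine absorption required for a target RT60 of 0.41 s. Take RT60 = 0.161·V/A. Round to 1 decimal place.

Total absorption A₁ = 8.2*0.04 + 154*0.07 + 124*0.75 + 154*0.03 + 8.4*0.36 + 9.4*0.05
  = 0.328 + 10.780 + 93.000 + 4.620 + 3.024 + 0.470 = 112.222 m² sabins.
For T = 0.41 s, need A₂ = 0.161·V/T = 0.161·462/0.41 = 181.420 sabins.
Shortfall: 181.420 − 112.222 = 69.2 sabins.

69.2 sabins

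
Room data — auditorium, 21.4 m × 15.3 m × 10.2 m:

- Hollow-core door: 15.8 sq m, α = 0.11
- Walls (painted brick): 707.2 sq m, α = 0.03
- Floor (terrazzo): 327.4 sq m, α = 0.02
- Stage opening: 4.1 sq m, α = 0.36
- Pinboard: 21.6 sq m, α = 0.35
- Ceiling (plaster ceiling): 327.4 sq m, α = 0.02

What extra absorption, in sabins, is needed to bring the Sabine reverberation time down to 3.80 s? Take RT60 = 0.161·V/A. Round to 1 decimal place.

96.4 sabins

Equivalent absorption area: A₁ = 15.8×0.11 + 707.2×0.03 + 327.4×0.02 + 4.1×0.36 + 21.6×0.35 + 327.4×0.02 = 45.086 sq m.
Target A₂ = 0.161·3339.684/3.80 = 141.497 sabins (V = 3339.684 m³).
Shortfall: 141.497 − 45.086 = 96.4 sabins.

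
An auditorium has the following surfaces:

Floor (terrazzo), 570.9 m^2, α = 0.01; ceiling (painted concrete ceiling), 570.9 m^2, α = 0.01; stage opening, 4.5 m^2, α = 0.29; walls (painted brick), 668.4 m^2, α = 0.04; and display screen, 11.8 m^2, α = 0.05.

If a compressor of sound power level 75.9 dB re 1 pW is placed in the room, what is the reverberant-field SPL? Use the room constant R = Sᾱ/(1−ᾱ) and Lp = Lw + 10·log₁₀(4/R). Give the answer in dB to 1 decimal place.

65.8 dB

A = 40.049 sabins; S = 1826.5 m^2.
ᾱ = 0.0219, so room constant R = A/(1−ᾱ) = 40.946 m^2.
Lp = Lw + 10 log₁₀(4/R) = 75.9 -10.10 = 65.8 dB.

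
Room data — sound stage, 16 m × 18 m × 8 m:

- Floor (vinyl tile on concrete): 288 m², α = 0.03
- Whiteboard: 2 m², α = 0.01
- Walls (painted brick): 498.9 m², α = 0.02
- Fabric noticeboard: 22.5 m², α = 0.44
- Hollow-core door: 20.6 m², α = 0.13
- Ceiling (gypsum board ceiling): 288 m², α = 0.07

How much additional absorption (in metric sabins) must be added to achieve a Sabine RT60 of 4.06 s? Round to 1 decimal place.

40.0 sabins

Total absorption A₁ = 288*0.03 + 2*0.01 + 498.9*0.02 + 22.5*0.44 + 20.6*0.13 + 288*0.07
  = 8.640 + 0.020 + 9.978 + 9.900 + 2.678 + 20.160 = 51.376 m² sabins.
Target A₂ = 0.161·2304/4.06 = 91.366 sabins (V = 2304 m³).
Shortfall: 91.366 − 51.376 = 40.0 sabins.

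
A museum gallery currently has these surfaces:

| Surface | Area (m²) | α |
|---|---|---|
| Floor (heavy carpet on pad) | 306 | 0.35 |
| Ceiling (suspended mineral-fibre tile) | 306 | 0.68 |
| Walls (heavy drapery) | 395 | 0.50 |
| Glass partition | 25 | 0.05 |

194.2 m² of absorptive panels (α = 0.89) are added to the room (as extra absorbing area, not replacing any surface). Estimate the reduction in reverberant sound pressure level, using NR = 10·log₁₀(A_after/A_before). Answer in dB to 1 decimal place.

1.3 dB

A_before = Σ Sᵢαᵢ = 306·0.35 + 306·0.68 + 395·0.50 + 25·0.05 = 513.930 sabins.
Treatment contributes 194.2·0.89 = 172.838 sabins.
New total A_after = 686.768 sabins.
Reduction = 10 log₁₀(A_after/A_before) = 10 log₁₀(1.3363) = 1.3 dB.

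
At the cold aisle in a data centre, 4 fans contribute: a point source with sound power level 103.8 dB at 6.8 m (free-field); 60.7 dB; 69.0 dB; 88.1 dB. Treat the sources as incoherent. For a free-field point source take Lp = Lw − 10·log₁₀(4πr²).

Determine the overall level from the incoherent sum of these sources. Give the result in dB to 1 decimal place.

Source at 6.8 m: Lp = 103.8 − 10·log₁₀(4π·6.8²) = 103.8 − 10·log₁₀(581.069) = 76.2 dB.
Sum in the linear (power) domain: Σ 10^(Lᵢ/10) = 10^(76.2/10) + 10^(60.7/10) + 10^(69.0/10) + 10^(88.1/10) = 6.965e+08.
Back to dB: 10·log₁₀ Σ = 88.4 dB.

88.4 dB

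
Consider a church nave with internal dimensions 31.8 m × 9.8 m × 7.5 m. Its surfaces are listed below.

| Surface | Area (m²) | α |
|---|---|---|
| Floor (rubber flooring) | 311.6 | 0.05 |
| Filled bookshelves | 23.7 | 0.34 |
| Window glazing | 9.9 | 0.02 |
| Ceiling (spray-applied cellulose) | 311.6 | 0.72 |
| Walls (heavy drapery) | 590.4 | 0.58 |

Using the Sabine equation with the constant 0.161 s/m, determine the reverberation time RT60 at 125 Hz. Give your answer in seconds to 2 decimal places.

A = Σ Sᵢαᵢ = 311.6×0.05 + 23.7×0.34 + 9.9×0.02 + 311.6×0.72 + 590.4×0.58 = 590.620 sabins.
Room volume: 2337.3 m³.
T = 0.161 V/A = 0.161·2337.3/590.620 = 0.64 s.

0.64 s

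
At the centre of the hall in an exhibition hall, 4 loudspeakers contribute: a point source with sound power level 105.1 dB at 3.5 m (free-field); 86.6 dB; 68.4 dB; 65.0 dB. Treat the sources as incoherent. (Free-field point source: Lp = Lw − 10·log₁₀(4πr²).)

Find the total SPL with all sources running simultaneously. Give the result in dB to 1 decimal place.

Source at 3.5 m: Lp = 105.1 − 10·log₁₀(4π·3.5²) = 105.1 − 10·log₁₀(153.938) = 83.2 dB.
Converting to relative power and adding: 10^(83.2/10) + 10^(86.6/10) + 10^(68.4/10) + 10^(65.0/10) = 6.761e+08.
L_total = 10·log₁₀(6.761e+08) = 88.3 dB.

88.3 dB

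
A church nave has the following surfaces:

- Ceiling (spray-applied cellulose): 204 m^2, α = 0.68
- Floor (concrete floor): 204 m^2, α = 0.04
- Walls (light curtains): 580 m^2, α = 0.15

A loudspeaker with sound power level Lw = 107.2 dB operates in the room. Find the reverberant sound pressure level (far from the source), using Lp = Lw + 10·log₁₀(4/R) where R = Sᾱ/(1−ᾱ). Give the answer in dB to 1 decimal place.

A = 233.880 sabins; S = 988.0 m^2.
ᾱ = 0.2367, so room constant R = A/(1−ᾱ) = 306.406 m^2.
Lp = Lw + 10 log₁₀(4/R) = 107.2 -18.84 = 88.4 dB.

88.4 dB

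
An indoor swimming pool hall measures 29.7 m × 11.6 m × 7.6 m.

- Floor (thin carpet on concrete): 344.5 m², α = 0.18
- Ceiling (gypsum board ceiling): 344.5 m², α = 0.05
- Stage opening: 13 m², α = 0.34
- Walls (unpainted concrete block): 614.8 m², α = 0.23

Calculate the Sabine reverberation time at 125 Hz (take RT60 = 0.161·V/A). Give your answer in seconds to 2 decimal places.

1.87 sec

Summing Sᵢαᵢ: 62.010 + 17.225 + 4.420 + 141.404 → A = 225.059 sabins.
Volume V = 29.7 × 11.6 × 7.6 = 2618.352 m³.
T = 0.161 V/A = 0.161·2618.352/225.059 = 1.87 s.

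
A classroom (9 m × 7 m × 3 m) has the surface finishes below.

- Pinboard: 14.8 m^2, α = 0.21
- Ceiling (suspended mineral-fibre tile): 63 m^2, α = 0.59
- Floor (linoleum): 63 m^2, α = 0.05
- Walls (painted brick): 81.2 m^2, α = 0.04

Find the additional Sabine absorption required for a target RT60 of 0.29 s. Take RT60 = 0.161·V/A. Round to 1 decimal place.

Summing Sᵢαᵢ: 3.108 + 37.170 + 3.150 + 3.248 → A₁ = 46.676 sabins.
For T = 0.29 s, need A₂ = 0.161·V/T = 0.161·189/0.29 = 104.928 sabins.
Shortfall: 104.928 − 46.676 = 58.3 sabins.

58.3 sabins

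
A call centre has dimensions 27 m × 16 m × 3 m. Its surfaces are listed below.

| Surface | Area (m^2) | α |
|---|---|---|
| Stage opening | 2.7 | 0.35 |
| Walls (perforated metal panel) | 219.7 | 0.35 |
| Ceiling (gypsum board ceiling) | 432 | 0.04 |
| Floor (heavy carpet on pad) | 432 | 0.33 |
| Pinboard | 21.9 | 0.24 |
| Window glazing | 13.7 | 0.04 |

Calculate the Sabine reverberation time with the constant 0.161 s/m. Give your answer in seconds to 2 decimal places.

0.86 s

Summing Sᵢαᵢ: 0.945 + 76.895 + 17.280 + 142.560 + 5.256 + 0.548 → A = 243.484 sabins.
Room volume: 1296 m³.
Sabine: RT60 = 0.161 × 1296 / 243.484 = 0.86 s.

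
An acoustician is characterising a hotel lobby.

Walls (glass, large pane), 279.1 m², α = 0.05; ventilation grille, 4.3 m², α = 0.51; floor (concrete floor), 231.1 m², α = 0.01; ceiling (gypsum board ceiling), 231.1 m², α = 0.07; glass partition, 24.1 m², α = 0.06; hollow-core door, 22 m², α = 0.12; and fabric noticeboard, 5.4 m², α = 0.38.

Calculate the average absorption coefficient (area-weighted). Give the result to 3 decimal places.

0.051

Total surface area S = 797.1 m².
Σ(Sᵢαᵢ) = 279.1*0.05 + 4.3*0.51 + 231.1*0.01 + 231.1*0.07 + 24.1*0.06 + 22*0.12 + 5.4*0.38 = 40.774.
ᾱ = A/S = 0.051.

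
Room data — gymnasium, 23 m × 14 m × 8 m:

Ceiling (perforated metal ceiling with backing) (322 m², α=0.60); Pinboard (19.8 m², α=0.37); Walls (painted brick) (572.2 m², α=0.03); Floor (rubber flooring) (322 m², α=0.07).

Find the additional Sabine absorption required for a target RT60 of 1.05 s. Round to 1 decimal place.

154.8 sabins

Total absorption A₁ = 322*0.60 + 19.8*0.37 + 572.2*0.03 + 322*0.07
  = 193.200 + 7.326 + 17.166 + 22.540 = 240.232 m² sabins.
For T = 1.05 s, need A₂ = 0.161·V/T = 0.161·2576/1.05 = 394.987 sabins.
Additional absorption ΔA = 394.987 − 240.232 = 154.8 sabins.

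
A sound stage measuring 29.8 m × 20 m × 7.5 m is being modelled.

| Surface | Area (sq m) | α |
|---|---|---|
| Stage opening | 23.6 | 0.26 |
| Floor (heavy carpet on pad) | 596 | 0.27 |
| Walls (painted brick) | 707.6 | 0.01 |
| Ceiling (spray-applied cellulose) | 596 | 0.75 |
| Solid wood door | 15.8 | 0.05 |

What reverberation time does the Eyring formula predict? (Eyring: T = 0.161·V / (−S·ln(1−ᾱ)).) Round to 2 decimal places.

0.96 s

S = Σ Sᵢ = 1939.0 sq m.
Absorption A = 23.6·0.26 + 596·0.27 + 707.6·0.01 + 596·0.75 + 15.8·0.05 = 621.922 sabins.
ᾱ = 621.922 / 1939.0 = 0.3207.
Eyring denominator: −S ln(1−ᾱ) = 749.797.
V = 29.8 × 20 × 7.5 = 4470 m³.
RT60 = 0.161 × 4470 / 749.797 = 0.96 s.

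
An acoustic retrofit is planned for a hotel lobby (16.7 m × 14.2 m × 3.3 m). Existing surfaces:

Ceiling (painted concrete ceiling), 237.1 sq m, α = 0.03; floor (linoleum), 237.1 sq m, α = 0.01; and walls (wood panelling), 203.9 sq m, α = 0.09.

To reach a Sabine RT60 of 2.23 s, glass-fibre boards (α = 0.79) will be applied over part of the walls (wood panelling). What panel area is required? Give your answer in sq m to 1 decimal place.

40.9

Total absorption A₁ = 237.1·0.03 + 237.1·0.01 + 203.9·0.09
  = 7.113 + 2.371 + 18.351 = 27.835 sq m sabins.
V = 782.562 m³. Target absorption A₂ = 0.161 × 782.562 / 2.23 = 56.499 sabins.
Absorption to add: 56.499 − 27.835 = 28.664 sabins.
Each sq m of panel replacing the walls (wood panelling) adds (0.79 − 0.09) = 0.70 sabins.
Area = ΔA/Δα = 28.664/0.70 = 40.9 sq m.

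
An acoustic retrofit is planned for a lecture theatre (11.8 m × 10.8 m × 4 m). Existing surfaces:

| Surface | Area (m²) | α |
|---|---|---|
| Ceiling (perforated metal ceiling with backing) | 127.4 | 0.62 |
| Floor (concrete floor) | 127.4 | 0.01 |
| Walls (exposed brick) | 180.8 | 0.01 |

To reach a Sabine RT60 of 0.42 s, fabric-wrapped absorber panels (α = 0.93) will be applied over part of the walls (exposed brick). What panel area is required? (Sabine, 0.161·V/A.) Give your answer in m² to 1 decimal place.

Total absorption A₁ = 127.4*0.62 + 127.4*0.01 + 180.8*0.01
  = 78.988 + 1.274 + 1.808 = 82.070 m² sabins.
Required A₂ = 0.161·509.76/0.42 = 195.408 sabins.
Absorption to add: 195.408 − 82.070 = 113.338 sabins.
Each m² of panel replacing the walls (exposed brick) adds (0.93 − 0.01) = 0.92 sabins.
Panel area = 113.338 / 0.92 = 123.2 m².

123.2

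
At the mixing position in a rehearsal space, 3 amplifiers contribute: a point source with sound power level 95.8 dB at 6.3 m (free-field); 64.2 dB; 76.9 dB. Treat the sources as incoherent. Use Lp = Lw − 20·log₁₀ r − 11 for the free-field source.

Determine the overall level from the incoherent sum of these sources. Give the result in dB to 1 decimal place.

77.7 dB

Source at 6.3 m: Lp = 95.8 − 20·log₁₀(6.3) − 11 = 68.8 dB.
Converting to relative power and adding: 10^(68.8/10) + 10^(64.2/10) + 10^(76.9/10) = 5.919e+07.
Combined level = 10 log₁₀(5.919e+07) = 77.7 dB.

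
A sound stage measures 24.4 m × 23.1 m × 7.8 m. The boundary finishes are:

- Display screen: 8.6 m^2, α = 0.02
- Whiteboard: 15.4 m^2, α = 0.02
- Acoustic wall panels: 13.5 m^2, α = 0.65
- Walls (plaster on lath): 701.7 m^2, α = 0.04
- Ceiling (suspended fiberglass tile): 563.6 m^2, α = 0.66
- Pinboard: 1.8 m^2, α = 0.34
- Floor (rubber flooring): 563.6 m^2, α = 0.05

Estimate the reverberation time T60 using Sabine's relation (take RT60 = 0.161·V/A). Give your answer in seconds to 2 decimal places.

1.62 s

Total absorption A = 8.6·0.02 + 15.4·0.02 + 13.5·0.65 + 701.7·0.04 + 563.6·0.66 + 1.8·0.34 + 563.6·0.05
  = 0.172 + 0.308 + 8.775 + 28.068 + 371.976 + 0.612 + 28.180 = 438.091 m^2 sabins.
Volume V = 24.4 × 23.1 × 7.8 = 4396.392 m³.
T = 0.161 V/A = 0.161·4396.392/438.091 = 1.62 s.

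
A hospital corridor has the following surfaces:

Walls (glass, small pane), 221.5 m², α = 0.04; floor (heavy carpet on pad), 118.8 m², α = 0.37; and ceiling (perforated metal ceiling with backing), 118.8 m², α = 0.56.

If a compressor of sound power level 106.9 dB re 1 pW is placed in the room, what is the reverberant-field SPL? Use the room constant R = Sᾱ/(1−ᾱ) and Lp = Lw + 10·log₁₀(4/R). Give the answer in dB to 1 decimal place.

Σ(Sᵢαᵢ) = 221.5×0.04 + 118.8×0.37 + 118.8×0.56 = 119.344; total area S = 459.1 m².
ᾱ = 119.344/459.1 = 0.2600; R = Sᾱ/(1−ᾱ) = 119.344/(1−0.2600) = 161.276 m².
Lp = 106.9 + 10·log₁₀(4/161.276) = 106.9 + (-16.06) = 90.8 dB.

90.8 dB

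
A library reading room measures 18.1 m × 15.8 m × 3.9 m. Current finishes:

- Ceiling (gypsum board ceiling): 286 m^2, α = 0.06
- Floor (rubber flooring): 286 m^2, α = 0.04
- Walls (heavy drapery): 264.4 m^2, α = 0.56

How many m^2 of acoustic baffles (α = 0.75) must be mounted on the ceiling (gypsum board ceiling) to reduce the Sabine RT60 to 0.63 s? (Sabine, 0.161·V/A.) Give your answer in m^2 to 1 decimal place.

Equivalent absorption area: A₁ = 286×0.06 + 286×0.04 + 264.4×0.56 = 176.664 m^2.
V = 1115.322 m³. Target absorption A₂ = 0.161 × 1115.322 / 0.63 = 285.027 sabins.
Absorption to add: 285.027 − 176.664 = 108.363 sabins.
Net gain per m^2: Δα = 0.75 − 0.06 = 0.69.
Panel area = 108.363 / 0.69 = 157.0 m^2.

157.0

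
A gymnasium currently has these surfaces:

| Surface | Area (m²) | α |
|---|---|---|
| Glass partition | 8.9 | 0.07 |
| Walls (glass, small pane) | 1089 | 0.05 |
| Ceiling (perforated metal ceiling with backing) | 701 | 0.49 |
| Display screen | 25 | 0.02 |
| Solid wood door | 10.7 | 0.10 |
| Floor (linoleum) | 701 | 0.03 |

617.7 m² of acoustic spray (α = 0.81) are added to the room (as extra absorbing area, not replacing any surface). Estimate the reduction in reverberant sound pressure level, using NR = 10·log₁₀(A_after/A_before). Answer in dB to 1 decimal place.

Summing Sᵢαᵢ: 0.623 + 54.450 + 343.490 + 0.500 + 1.070 + 21.030 → A_before = 421.163 sabins.
Treatment contributes 617.7·0.81 = 500.337 sabins.
New total A_after = 921.500 sabins.
NR = 10·log₁₀(921.500/421.163) = 3.4 dB.

3.4 dB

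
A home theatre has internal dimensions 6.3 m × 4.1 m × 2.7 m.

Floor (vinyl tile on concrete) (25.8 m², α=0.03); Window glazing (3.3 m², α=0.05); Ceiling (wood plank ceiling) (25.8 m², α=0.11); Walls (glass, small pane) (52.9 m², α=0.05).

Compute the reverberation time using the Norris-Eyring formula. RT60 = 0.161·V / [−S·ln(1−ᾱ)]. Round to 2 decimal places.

S = Σ Sᵢ = 107.8 m².
Σ(Sᵢαᵢ) = 25.8×0.03 + 3.3×0.05 + 25.8×0.11 + 52.9×0.05 = 6.422.
Mean coefficient ᾱ = A/S = 0.0596.
−S·ln(1−ᾱ) = −107.8 × ln(1 − 0.0596) = 6.624.
V = 6.3 × 4.1 × 2.7 = 69.741 m³.
T = 0.161·V/[−S·ln(1−ᾱ)] = 0.161·69.741/6.624 = 1.70 s.

1.70 s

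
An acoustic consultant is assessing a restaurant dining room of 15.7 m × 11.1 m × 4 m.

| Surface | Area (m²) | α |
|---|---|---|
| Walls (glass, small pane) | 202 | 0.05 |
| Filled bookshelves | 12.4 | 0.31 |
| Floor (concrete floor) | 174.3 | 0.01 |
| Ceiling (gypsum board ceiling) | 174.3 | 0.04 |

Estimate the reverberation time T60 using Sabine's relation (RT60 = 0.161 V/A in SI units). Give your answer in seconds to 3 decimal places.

4.953 seconds

Equivalent absorption area: A = 202*0.05 + 12.4*0.31 + 174.3*0.01 + 174.3*0.04 = 22.659 m².
Room volume: 697.08 m³.
Sabine: RT60 = 0.161 × 697.08 / 22.659 = 4.953 s.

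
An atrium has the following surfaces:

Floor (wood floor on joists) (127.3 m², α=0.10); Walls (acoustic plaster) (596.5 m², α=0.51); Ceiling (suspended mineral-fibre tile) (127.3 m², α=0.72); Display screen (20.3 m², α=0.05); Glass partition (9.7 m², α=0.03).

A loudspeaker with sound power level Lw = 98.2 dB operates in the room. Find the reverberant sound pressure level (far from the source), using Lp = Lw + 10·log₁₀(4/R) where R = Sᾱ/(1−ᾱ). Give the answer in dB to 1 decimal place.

75.4 dB

A = 409.907 sabins; S = 881.1 m².
ᾱ = 0.4652, so room constant R = A/(1−ᾱ) = 766.468 m².
Lp = 98.2 + 10·log₁₀(4/766.468) = 98.2 + (-22.82) = 75.4 dB.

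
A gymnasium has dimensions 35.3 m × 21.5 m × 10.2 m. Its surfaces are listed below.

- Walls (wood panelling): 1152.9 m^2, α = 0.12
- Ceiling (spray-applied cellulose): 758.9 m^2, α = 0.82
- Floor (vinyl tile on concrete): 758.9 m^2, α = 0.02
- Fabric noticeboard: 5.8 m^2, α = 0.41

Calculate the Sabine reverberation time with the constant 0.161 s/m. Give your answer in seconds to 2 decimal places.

Equivalent absorption area: A = 1152.9·0.12 + 758.9·0.82 + 758.9·0.02 + 5.8·0.41 = 778.202 m^2.
Volume V = 35.3 × 21.5 × 10.2 = 7741.29 m³.
RT60 = 0.161 · V / A = 0.161 × 7741.29 / 778.202 = 1.60 s.

1.60 sec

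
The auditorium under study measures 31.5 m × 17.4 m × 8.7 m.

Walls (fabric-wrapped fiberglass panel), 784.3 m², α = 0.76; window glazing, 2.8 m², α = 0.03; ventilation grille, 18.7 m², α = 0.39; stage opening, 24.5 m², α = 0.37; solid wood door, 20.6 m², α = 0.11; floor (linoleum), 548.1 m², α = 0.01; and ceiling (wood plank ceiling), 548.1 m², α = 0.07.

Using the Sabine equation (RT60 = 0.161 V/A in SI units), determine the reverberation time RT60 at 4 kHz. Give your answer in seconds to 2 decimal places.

Total absorption A = 784.3*0.76 + 2.8*0.03 + 18.7*0.39 + 24.5*0.37 + 20.6*0.11 + 548.1*0.01 + 548.1*0.07
  = 596.068 + 0.084 + 7.293 + 9.065 + 2.266 + 5.481 + 38.367 = 658.624 m² sabins.
V = 31.5·17.4·8.7 = 4768.47 m³.
Sabine: RT60 = 0.161 × 4768.47 / 658.624 = 1.17 s.

1.17 s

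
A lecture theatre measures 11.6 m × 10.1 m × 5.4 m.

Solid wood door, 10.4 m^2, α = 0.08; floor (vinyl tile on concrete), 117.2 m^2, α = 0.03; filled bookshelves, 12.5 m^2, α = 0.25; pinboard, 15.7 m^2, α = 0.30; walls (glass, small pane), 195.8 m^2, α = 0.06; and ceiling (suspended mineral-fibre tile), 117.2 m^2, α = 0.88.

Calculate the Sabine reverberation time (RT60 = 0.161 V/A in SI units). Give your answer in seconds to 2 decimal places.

0.80 s

Equivalent absorption area: A = 10.4*0.08 + 117.2*0.03 + 12.5*0.25 + 15.7*0.30 + 195.8*0.06 + 117.2*0.88 = 127.067 m^2.
V = 11.6·10.1·5.4 = 632.664 m³.
Sabine: RT60 = 0.161 × 632.664 / 127.067 = 0.80 s.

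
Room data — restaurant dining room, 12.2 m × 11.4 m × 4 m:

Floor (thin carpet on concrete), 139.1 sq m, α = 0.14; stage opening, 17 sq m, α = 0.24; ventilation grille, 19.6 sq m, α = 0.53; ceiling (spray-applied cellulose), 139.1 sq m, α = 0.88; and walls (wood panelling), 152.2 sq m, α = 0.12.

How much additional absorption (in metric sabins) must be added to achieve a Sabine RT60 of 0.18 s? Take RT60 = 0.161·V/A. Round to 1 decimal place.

323.0 sabins

Total absorption A₁ = 139.1*0.14 + 17*0.24 + 19.6*0.53 + 139.1*0.88 + 152.2*0.12
  = 19.474 + 4.080 + 10.388 + 122.408 + 18.264 = 174.614 sq m sabins.
For T = 0.18 s, need A₂ = 0.161·V/T = 0.161·556.32/0.18 = 497.597 sabins.
Additional absorption ΔA = 497.597 − 174.614 = 323.0 sabins.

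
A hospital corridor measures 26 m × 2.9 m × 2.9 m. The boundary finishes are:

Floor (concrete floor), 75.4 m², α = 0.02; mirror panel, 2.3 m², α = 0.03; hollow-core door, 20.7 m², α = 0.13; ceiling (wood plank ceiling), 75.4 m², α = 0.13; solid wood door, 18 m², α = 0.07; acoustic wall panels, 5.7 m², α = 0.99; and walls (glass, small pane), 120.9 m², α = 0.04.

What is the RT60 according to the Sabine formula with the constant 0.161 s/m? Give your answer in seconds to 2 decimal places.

1.36 seconds

A = Σ Sᵢαᵢ = 75.4*0.02 + 2.3*0.03 + 20.7*0.13 + 75.4*0.13 + 18*0.07 + 5.7*0.99 + 120.9*0.04 = 25.809 sabins.
Volume V = 26 × 2.9 × 2.9 = 218.66 m³.
Sabine: RT60 = 0.161 × 218.66 / 25.809 = 1.36 s.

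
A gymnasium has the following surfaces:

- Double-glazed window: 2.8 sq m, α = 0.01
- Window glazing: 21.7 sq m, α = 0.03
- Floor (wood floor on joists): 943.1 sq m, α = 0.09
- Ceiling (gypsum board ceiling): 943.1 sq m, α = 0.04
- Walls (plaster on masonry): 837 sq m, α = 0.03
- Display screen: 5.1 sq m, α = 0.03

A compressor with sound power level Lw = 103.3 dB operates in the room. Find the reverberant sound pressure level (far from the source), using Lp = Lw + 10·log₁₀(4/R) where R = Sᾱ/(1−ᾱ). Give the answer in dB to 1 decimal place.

87.4 dB

Σ(Sᵢαᵢ) = 2.8×0.01 + 21.7×0.03 + 943.1×0.09 + 943.1×0.04 + 837×0.03 + 5.1×0.03 = 148.545; total area S = 2752.8 sq m.
ᾱ = 148.545/2752.8 = 0.0540; R = Sᾱ/(1−ᾱ) = 148.545/(1−0.0540) = 157.024 sq m.
Lp = 103.3 + 10·log₁₀(4/157.024) = 103.3 + (-15.94) = 87.4 dB.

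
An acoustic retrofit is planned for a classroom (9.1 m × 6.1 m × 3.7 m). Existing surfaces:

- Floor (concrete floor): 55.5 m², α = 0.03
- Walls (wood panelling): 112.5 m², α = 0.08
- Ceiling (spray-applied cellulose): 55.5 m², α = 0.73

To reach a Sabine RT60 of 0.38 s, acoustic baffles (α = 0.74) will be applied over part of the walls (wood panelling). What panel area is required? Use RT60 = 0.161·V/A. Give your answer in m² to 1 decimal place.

Summing Sᵢαᵢ: 1.665 + 9.000 + 40.515 → A₁ = 51.180 sabins.
Required A₂ = 0.161·205.387/0.38 = 87.019 sabins.
ΔA needed = 87.019 − 51.180 = 35.839 sabins.
Each m² of panel replacing the walls (wood panelling) adds (0.74 − 0.08) = 0.66 sabins.
Area = ΔA/Δα = 35.839/0.66 = 54.3 m².

54.3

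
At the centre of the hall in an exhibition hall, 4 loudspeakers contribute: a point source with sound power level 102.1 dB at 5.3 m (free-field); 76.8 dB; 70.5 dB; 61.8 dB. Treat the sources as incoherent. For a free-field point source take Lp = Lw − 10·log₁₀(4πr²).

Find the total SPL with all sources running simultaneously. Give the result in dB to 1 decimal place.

Source at 5.3 m: Lp = 102.1 − 10·log₁₀(4π·5.3²) = 102.1 − 10·log₁₀(352.989) = 76.6 dB.
Converting to relative power and adding: 10^(76.6/10) + 10^(76.8/10) + 10^(70.5/10) + 10^(61.8/10) = 1.063e+08.
Back to dB: 10·log₁₀ Σ = 80.3 dB.

80.3 dB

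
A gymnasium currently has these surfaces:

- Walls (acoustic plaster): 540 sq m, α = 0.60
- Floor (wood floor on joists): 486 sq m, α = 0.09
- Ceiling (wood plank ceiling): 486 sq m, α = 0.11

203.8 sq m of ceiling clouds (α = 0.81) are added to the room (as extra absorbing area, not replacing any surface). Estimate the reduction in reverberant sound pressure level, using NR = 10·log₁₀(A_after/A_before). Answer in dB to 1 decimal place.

Total absorption A_before = 540·0.60 + 486·0.09 + 486·0.11
  = 324.000 + 43.740 + 53.460 = 421.200 sq m sabins.
Treatment contributes 203.8·0.81 = 165.078 sabins.
A_after = 421.200 + 165.078 = 586.278 sabins.
NR = 10·log₁₀(586.278/421.200) = 1.4 dB.

1.4 dB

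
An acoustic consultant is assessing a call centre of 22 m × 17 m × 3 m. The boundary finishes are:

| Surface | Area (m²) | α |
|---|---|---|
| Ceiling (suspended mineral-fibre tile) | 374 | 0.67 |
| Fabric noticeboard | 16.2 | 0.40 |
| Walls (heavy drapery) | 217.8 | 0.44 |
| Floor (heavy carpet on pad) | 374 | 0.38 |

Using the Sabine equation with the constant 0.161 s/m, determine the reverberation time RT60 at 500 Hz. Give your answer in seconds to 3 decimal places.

A = Σ Sᵢαᵢ = 374*0.67 + 16.2*0.40 + 217.8*0.44 + 374*0.38 = 495.012 sabins.
Volume V = 22 × 17 × 3 = 1122 m³.
RT60 = 0.161 · V / A = 0.161 × 1122 / 495.012 = 0.365 s.

0.365 s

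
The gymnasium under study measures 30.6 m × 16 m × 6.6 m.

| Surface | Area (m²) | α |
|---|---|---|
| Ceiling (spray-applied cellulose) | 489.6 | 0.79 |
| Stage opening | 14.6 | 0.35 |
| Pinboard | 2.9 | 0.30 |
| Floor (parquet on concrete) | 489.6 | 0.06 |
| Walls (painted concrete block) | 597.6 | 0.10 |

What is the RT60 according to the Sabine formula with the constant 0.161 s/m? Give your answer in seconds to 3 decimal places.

A = Σ Sᵢαᵢ = 489.6×0.79 + 14.6×0.35 + 2.9×0.30 + 489.6×0.06 + 597.6×0.10 = 481.900 sabins.
Volume V = 30.6 × 16 × 6.6 = 3231.36 m³.
Sabine: RT60 = 0.161 × 3231.36 / 481.900 = 1.080 s.

1.080 sec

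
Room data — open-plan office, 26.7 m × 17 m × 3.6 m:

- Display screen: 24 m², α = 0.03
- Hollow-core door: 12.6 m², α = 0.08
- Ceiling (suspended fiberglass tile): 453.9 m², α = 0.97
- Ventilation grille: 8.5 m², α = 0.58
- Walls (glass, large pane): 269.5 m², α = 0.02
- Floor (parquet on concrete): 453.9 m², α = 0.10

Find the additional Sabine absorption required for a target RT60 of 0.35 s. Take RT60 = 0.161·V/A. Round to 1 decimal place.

253.9 sabins

Summing Sᵢαᵢ: 0.720 + 1.008 + 440.283 + 4.930 + 5.390 + 45.390 → A₁ = 497.721 sabins.
Target A₂ = 0.161·1634.04/0.35 = 751.658 sabins (V = 1634.04 m³).
Shortfall: 751.658 − 497.721 = 253.9 sabins.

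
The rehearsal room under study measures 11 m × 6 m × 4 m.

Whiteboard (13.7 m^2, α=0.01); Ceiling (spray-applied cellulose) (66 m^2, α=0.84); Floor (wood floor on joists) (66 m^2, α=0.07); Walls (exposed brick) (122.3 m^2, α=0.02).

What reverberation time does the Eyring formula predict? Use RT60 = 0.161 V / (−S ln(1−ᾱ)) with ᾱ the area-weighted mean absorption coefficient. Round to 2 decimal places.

0.60 seconds

Total surface area S = 13.7 + 66 + 66 + 122.3 = 268.0 m^2.
Absorption A = 13.7·0.01 + 66·0.84 + 66·0.07 + 122.3·0.02 = 62.643 sabins.
ᾱ = 62.643 / 268.0 = 0.2337.
−S·ln(1−ᾱ) = −268.0 × ln(1 − 0.2337) = 71.337.
V = 11 × 6 × 4 = 264 m³.
T = 0.161·V/[−S·ln(1−ᾱ)] = 0.161·264/71.337 = 0.60 s.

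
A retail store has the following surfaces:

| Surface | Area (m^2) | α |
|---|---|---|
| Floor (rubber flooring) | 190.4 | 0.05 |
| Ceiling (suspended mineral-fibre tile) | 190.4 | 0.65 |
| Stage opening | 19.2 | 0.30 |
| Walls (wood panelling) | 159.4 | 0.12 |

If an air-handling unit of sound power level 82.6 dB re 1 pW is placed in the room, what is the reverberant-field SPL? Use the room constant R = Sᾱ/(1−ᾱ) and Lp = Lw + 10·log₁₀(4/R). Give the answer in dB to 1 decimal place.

Σ(Sᵢαᵢ) = 190.4·0.05 + 190.4·0.65 + 19.2·0.30 + 159.4·0.12 = 158.168; total area S = 559.4 m^2.
ᾱ = 0.2827, so room constant R = A/(1−ᾱ) = 220.505 m^2.
Lp = 82.6 + 10·log₁₀(4/220.505) = 82.6 + (-17.41) = 65.2 dB.

65.2 dB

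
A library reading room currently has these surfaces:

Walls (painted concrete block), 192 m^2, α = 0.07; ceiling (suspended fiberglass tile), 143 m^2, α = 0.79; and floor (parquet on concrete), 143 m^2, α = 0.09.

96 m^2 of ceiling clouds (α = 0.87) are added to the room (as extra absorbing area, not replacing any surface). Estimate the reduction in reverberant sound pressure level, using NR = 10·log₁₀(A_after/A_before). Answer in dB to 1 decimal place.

2.0 dB

Summing Sᵢαᵢ: 13.440 + 112.970 + 12.870 → A_before = 139.280 sabins.
Added absorption = 96 × 0.87 = 83.520 sabins.
New total A_after = 222.800 sabins.
NR = 10·log₁₀(222.800/139.280) = 2.0 dB.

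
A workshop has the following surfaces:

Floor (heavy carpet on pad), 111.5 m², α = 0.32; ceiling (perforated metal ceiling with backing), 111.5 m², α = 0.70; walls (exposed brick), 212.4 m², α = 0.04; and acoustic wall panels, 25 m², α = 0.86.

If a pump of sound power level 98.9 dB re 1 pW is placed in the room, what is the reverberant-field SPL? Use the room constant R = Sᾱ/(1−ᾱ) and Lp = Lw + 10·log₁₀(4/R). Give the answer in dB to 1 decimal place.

81.7 dB

Σ(Sᵢαᵢ) = 111.5·0.32 + 111.5·0.70 + 212.4·0.04 + 25·0.86 = 143.726; total area S = 460.4 m².
ᾱ = 143.726/460.4 = 0.3122; R = Sᾱ/(1−ᾱ) = 143.726/(1−0.3122) = 208.965 m².
Lp = Lw + 10 log₁₀(4/R) = 98.9 -17.18 = 81.7 dB.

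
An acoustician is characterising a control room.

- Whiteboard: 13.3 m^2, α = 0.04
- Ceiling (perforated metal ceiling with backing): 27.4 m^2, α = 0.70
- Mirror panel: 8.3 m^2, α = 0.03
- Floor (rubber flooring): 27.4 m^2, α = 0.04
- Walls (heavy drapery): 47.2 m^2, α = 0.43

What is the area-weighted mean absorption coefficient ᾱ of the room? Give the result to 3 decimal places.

0.335

S = Σ Sᵢ = 13.3 + 27.4 + 8.3 + 27.4 + 47.2 = 123.6 m^2.
Weighted sum Σ Sα = 41.353.
ᾱ = 41.353 / 123.6 = 0.335.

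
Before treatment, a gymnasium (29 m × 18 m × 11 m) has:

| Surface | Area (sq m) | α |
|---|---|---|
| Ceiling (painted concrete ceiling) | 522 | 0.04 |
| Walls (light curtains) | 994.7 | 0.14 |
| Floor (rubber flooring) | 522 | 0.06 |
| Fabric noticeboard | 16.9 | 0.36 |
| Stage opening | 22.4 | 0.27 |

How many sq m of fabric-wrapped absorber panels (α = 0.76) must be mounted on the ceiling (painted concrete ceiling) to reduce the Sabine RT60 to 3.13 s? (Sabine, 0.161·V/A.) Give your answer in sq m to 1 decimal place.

Summing Sᵢαᵢ: 20.880 + 139.258 + 31.320 + 6.084 + 6.048 → A₁ = 203.590 sabins.
Required A₂ = 0.161·5742/3.13 = 295.355 sabins.
ΔA needed = 295.355 − 203.590 = 91.765 sabins.
Net gain per sq m: Δα = 0.76 − 0.04 = 0.72.
Area = ΔA/Δα = 91.765/0.72 = 127.5 sq m.

127.5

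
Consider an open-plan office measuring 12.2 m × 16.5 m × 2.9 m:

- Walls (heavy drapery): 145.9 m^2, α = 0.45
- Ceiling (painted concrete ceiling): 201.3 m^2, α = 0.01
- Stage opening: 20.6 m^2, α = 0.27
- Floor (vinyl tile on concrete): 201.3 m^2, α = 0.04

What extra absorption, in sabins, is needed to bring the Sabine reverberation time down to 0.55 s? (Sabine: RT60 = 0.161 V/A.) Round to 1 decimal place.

89.6 sabins

Summing Sᵢαᵢ: 65.655 + 2.013 + 5.562 + 8.052 → A₁ = 81.282 sabins.
V = 583.77 m³. Required absorption A₂ = 0.161 × 583.77 / 0.55 = 170.885 sabins.
ΔA = A₂ − A₁ = 170.885 − 81.282 = 89.6 sabins.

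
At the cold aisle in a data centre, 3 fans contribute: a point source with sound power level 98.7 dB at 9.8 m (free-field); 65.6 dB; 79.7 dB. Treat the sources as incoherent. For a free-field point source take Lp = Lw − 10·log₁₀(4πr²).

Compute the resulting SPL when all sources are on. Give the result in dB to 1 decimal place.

80.1 dB

Source at 9.8 m: Lp = 98.7 − 10·log₁₀(4π·9.8²) = 98.7 − 10·log₁₀(1206.874) = 67.9 dB.
Sum in the linear (power) domain: Σ 10^(Lᵢ/10) = 10^(67.9/10) + 10^(65.6/10) + 10^(79.7/10) = 1.031e+08.
L_total = 10·log₁₀(1.031e+08) = 80.1 dB.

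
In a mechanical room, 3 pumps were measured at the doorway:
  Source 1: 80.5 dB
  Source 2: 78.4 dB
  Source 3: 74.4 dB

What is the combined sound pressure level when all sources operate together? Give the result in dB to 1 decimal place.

83.2 dB

Σ 10^(Lᵢ/10) = 2.089e+08.
Combined level = 10 log₁₀(2.089e+08) = 83.2 dB.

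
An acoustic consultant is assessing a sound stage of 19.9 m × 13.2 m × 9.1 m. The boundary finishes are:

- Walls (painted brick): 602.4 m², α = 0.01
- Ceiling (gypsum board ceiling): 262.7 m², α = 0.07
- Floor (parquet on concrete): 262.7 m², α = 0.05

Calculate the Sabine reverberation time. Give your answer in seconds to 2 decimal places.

10.25 seconds

Total absorption A = 602.4·0.01 + 262.7·0.07 + 262.7·0.05
  = 6.024 + 18.389 + 13.135 = 37.548 m² sabins.
Volume V = 19.9 × 13.2 × 9.1 = 2390.388 m³.
T = 0.161 V/A = 0.161·2390.388/37.548 = 10.25 s.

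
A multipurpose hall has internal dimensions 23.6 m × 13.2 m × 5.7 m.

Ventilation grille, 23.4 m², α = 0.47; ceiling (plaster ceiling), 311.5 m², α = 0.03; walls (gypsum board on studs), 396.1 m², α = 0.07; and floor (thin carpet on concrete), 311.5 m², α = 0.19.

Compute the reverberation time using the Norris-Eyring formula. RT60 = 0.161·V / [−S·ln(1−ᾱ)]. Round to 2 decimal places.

2.53 sec

Total surface area S = 23.4 + 311.5 + 396.1 + 311.5 = 1042.5 m².
Σ(Sᵢαᵢ) = 23.4×0.47 + 311.5×0.03 + 396.1×0.07 + 311.5×0.19 = 107.255.
ᾱ = 107.255 / 1042.5 = 0.1029.
Eyring denominator: −S ln(1−ᾱ) = 113.203.
V = 23.6 × 13.2 × 5.7 = 1775.664 m³.
T = 0.161·V/[−S·ln(1−ᾱ)] = 0.161·1775.664/113.203 = 2.53 s.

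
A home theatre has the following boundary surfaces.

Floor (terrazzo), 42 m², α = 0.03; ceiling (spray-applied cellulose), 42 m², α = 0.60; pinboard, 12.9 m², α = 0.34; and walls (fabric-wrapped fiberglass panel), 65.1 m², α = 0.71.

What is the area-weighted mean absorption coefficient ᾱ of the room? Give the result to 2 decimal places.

0.48

S = Σ Sᵢ = 42 + 42 + 12.9 + 65.1 = 162.0 m².
A = 42*0.03 + 42*0.60 + 12.9*0.34 + 65.1*0.71 = 77.067 sabins.
ᾱ = 77.067 / 162.0 = 0.48.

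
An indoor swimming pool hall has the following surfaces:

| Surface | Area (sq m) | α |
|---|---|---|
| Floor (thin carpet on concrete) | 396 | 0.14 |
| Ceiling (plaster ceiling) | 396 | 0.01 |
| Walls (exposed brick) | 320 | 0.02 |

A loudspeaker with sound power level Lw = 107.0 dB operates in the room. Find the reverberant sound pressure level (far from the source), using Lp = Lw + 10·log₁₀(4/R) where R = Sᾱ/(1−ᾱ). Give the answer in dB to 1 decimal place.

Σ(Sᵢαᵢ) = 396×0.14 + 396×0.01 + 320×0.02 = 65.800; total area S = 1112.0 sq m.
ᾱ = 65.800/1112.0 = 0.0592; R = Sᾱ/(1−ᾱ) = 65.800/(1−0.0592) = 69.940 sq m.
Lp = Lw + 10 log₁₀(4/R) = 107.0 -12.43 = 94.6 dB.

94.6 dB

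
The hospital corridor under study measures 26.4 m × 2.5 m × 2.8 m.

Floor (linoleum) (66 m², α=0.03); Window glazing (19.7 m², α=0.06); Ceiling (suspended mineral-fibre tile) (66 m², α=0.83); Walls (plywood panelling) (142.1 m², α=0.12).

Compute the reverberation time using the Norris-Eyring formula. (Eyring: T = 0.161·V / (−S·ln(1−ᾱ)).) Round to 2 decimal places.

Total surface area S = 66 + 19.7 + 66 + 142.1 = 293.8 m².
Absorption A = 66·0.03 + 19.7·0.06 + 66·0.83 + 142.1·0.12 = 74.994 sabins.
Mean coefficient ᾱ = A/S = 0.2553.
Eyring denominator: −S ln(1−ᾱ) = 86.605.
V = 26.4 × 2.5 × 2.8 = 184.8 m³.
RT60 = 0.161 × 184.8 / 86.605 = 0.34 s.

0.34 s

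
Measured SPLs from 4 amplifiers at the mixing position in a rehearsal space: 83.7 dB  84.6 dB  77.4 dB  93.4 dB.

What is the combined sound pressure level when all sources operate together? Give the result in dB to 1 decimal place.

Σ 10^(Lᵢ/10) = 2.766e+09.
L_total = 10·log₁₀(2.766e+09) = 94.4 dB.

94.4 dB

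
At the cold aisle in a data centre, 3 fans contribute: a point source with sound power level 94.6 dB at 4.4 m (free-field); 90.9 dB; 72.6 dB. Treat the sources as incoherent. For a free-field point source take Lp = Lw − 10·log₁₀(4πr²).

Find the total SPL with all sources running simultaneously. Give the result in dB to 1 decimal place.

Source at 4.4 m: Lp = 94.6 − 10·log₁₀(4π·4.4²) = 94.6 − 10·log₁₀(243.285) = 70.7 dB.
Σ 10^(Lᵢ/10) = 1.26e+09.
Combined level = 10 log₁₀(1.26e+09) = 91.0 dB.

91.0 dB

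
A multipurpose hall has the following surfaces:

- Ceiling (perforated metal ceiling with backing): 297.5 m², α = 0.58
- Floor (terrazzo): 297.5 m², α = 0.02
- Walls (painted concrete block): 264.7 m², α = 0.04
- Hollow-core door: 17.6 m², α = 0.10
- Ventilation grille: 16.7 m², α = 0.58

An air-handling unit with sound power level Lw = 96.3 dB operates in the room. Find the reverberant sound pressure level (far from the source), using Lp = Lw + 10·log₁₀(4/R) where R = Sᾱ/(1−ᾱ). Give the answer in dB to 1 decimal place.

Σ(Sᵢαᵢ) = 297.5×0.58 + 297.5×0.02 + 264.7×0.04 + 17.6×0.10 + 16.7×0.58 = 200.534; total area S = 894.0 m².
ᾱ = 0.2243, so room constant R = A/(1−ᾱ) = 258.520 m².
Lp = Lw + 10 log₁₀(4/R) = 96.3 -18.10 = 78.2 dB.

78.2 dB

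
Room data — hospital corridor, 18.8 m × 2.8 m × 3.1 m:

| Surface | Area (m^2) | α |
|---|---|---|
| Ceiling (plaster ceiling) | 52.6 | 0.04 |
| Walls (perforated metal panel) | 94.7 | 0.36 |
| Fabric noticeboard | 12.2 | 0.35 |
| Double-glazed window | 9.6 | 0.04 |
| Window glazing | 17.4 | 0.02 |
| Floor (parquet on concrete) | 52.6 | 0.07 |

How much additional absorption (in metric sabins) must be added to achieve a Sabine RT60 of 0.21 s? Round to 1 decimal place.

80.2 sabins

Summing Sᵢαᵢ: 2.104 + 34.092 + 4.270 + 0.384 + 0.348 + 3.682 → A₁ = 44.880 sabins.
For T = 0.21 s, need A₂ = 0.161·V/T = 0.161·163.184/0.21 = 125.108 sabins.
Shortfall: 125.108 − 44.880 = 80.2 sabins.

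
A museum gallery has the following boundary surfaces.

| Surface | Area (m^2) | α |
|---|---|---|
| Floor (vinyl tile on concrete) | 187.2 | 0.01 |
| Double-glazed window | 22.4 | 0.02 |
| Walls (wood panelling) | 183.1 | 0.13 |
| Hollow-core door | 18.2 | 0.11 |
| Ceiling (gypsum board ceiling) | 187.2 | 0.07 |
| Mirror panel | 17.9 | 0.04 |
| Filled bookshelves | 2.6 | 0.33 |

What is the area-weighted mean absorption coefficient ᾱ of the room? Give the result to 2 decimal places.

0.07

Total surface area S = 618.6 m^2.
A = 187.2*0.01 + 22.4*0.02 + 183.1*0.13 + 18.2*0.11 + 187.2*0.07 + 17.9*0.04 + 2.6*0.33 = 42.803 sabins.
ᾱ = 42.803 / 618.6 = 0.07.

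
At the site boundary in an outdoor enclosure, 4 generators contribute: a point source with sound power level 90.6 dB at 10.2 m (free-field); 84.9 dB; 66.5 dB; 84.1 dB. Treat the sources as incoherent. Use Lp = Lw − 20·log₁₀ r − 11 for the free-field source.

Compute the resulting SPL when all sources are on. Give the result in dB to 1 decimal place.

87.6 dB

Source at 10.2 m: Lp = 90.6 − 20·log₁₀(10.2) − 11 = 59.4 dB.
Σ 10^(Lᵢ/10) = 5.714e+08.
Back to dB: 10·log₁₀ Σ = 87.6 dB.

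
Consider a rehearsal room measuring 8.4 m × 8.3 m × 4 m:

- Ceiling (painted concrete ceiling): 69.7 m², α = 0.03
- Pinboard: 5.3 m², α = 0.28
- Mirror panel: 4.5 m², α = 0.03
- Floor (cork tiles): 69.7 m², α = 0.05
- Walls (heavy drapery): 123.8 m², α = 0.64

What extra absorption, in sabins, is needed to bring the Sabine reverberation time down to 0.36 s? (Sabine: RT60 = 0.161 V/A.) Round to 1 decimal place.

38.3 sabins

A₁ = Σ Sᵢαᵢ = 69.7·0.03 + 5.3·0.28 + 4.5·0.03 + 69.7·0.05 + 123.8·0.64 = 86.427 sabins.
For T = 0.36 s, need A₂ = 0.161·V/T = 0.161·278.88/0.36 = 124.721 sabins.
Shortfall: 124.721 − 86.427 = 38.3 sabins.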